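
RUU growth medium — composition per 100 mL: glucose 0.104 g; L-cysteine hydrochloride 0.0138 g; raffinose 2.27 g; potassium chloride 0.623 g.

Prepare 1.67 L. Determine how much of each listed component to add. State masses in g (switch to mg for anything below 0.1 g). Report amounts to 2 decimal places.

Ratio of target to recipe volume: 1670 / 100 = 16.7.
glucose: 0.104 g × (1670 mL / 100 mL) = 1.74 g
L-cysteine hydrochloride: 0.0138 g × (1670 mL / 100 mL) = 0.23 g
raffinose: 2.27 g × (1670 mL / 100 mL) = 37.91 g
potassium chloride: 0.623 g × (1670 mL / 100 mL) = 10.40 g

glucose 1.74 g; L-cysteine hydrochloride 0.23 g; raffinose 37.91 g; potassium chloride 10.40 g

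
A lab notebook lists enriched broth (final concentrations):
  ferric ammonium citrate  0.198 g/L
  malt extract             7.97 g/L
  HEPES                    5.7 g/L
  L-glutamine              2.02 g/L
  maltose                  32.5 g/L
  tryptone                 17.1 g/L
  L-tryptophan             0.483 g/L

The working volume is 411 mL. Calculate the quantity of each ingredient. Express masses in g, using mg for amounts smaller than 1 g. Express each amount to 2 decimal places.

Target volume = 411 mL = 0.411 L.
ferric ammonium citrate: 0.198 g/L × 0.411 L = 0.081378 g = 81.38 mg
malt extract: 7.97 g/L × 0.411 L = 3.28 g
HEPES: 5.7 g/L × 0.411 L = 2.34 g
L-glutamine: 2.02 g/L × 0.411 L = 0.83022 g = 830.22 mg
maltose: 32.5 g/L × 0.411 L = 13.36 g
tryptone: 17.1 g/L × 0.411 L = 7.03 g
L-tryptophan: 0.483 g/L × 0.411 L = 0.198513 g = 198.51 mg

ferric ammonium citrate 81.38 mg; malt extract 3.28 g; HEPES 2.34 g; L-glutamine 830.22 mg; maltose 13.36 g; tryptone 7.03 g; L-tryptophan 198.51 mg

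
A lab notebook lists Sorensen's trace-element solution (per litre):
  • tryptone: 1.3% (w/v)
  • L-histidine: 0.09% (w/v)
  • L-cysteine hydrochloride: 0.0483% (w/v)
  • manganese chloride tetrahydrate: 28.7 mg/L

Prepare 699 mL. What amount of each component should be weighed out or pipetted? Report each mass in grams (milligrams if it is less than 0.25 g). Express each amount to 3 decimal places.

tryptone 9.087 g; L-histidine 0.629 g; L-cysteine hydrochloride 0.338 g; manganese chloride tetrahydrate 20.061 mg

Working volume: 699 mL = 0.699 L.
tryptone: 1.3% w/v = 13 g/L → 13 × 0.699 L = 9.087 g
L-histidine: 0.09 g per 100 mL × 699 mL ÷ 100 = 0.629 g
L-cysteine hydrochloride: 0.0483 g per 100 mL × 699 mL ÷ 100 = 0.338 g
manganese chloride tetrahydrate: 28.7 mg/L × 0.699 L = 20.061 mg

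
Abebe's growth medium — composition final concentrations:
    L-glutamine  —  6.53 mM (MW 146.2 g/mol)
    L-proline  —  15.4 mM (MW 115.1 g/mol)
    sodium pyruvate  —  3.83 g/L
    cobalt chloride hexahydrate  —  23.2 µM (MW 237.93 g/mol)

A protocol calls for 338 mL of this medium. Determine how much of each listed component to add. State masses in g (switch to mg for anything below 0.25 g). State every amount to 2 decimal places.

L-glutamine 0.32 g; L-proline 0.60 g; sodium pyruvate 1.29 g; cobalt chloride hexahydrate 1.87 mg

Working volume: 338 mL = 0.338 L.
L-glutamine: 6.53 mmol/L × 146.2 g/mol × 0.338 L ÷ 1000 = 0.32 g
L-proline: 15.4 mmol/L × 115.1 g/mol × 0.338 L ÷ 1000 = 0.60 g
sodium pyruvate: 3.83 g/L × 0.338 L = 1.29 g
cobalt chloride hexahydrate: 23.2 µmol/L × 237.93 g/mol × 0.338 L ÷ 1000 = 1.87 mg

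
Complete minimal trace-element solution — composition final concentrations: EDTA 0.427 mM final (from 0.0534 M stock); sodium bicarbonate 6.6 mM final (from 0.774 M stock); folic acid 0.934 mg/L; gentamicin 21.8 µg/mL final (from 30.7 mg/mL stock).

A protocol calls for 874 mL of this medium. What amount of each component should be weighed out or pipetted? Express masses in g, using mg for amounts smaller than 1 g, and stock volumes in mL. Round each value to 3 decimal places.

Scale factor relative to 1 L: 0.874.
EDTA: V = C2·V2/C1 = 0.427 mM × 874 mL ÷ 53.4 mM = 6.989 mL
sodium bicarbonate: V = C2·V2/C1 = 6.6 mM × 874 mL ÷ 774 mM = 7.453 mL
folic acid: 0.934 mg/L × 0.874 L = 0.816 mg
gentamicin: V = C2·V2/C1 = 21.8 µg/mL × 874 mL ÷ 30700 µg/mL = 0.621 mL

EDTA 6.989 mL; sodium bicarbonate 7.453 mL; folic acid 0.816 mg; gentamicin 0.621 mL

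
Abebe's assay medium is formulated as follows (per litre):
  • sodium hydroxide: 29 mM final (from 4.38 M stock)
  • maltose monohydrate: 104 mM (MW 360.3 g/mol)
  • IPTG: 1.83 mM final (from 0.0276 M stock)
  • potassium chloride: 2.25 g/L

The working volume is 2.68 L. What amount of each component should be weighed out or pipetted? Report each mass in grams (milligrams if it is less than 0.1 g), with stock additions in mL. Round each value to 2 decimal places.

sodium hydroxide 17.74 mL; maltose monohydrate 100.42 g; IPTG 177.70 mL; potassium chloride 6.03 g

Working volume: 2.68 L.
sodium hydroxide: dilute stock: 29 mM × 2680 mL ÷ 4380 mM = 17.74 mL
maltose monohydrate: 104 mmol/L × 360.3 g/mol × 2.68 L ÷ 1000 = 100.42 g
IPTG: V = C2·V2/C1 = 1.83 mM × 2680 mL ÷ 27.6 mM = 177.70 mL
potassium chloride: 2.25 g/L × 2.68 L = 6.03 g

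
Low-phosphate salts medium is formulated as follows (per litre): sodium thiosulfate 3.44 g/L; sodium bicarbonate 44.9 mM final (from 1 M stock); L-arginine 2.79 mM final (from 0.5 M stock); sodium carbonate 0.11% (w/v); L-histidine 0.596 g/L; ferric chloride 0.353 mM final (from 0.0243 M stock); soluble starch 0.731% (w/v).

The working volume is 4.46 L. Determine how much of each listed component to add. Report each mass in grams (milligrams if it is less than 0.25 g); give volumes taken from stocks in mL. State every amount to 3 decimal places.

Working volume: 4.46 L.
sodium thiosulfate: 3.44 g/L × 4.46 L = 15.342 g
sodium bicarbonate: V = C2·V2/C1 = 44.9 mM × 4460 mL ÷ 1000 mM = 200.254 mL
L-arginine: V = C2·V2/C1 = 2.79 mM × 4460 mL ÷ 500 mM = 24.887 mL
sodium carbonate: 0.11 g per 100 mL × 4460 mL ÷ 100 = 4.906 g
L-histidine: 0.596 g/L × 4.46 L = 2.658 g
ferric chloride: dilute stock: 0.353 mM × 4460 mL ÷ 24.3 mM = 64.789 mL
soluble starch: 0.731% w/v = 7.31 g/L → 7.31 × 4.46 L = 32.603 g

sodium thiosulfate 15.342 g; sodium bicarbonate 200.254 mL; L-arginine 24.887 mL; sodium carbonate 4.906 g; L-histidine 2.658 g; ferric chloride 64.789 mL; soluble starch 32.603 g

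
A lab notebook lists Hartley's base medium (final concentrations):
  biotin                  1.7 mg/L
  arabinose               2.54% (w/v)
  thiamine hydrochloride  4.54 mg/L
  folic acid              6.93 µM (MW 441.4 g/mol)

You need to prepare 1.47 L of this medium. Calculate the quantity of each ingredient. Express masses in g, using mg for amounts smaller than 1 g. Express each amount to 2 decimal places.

Working volume: 1.47 L.
biotin: 1.7 mg/L × 1.47 L = 2.50 mg
arabinose: 2.54 g per 100 mL × 1470 mL ÷ 100 = 37.34 g
thiamine hydrochloride: 4.54 mg/L × 1.47 L = 6.67 mg
folic acid: 6.93 µmol/L × 441.4 g/mol × 1.47 L ÷ 1000 = 4.50 mg

biotin 2.50 mg; arabinose 37.34 g; thiamine hydrochloride 6.67 mg; folic acid 4.50 mg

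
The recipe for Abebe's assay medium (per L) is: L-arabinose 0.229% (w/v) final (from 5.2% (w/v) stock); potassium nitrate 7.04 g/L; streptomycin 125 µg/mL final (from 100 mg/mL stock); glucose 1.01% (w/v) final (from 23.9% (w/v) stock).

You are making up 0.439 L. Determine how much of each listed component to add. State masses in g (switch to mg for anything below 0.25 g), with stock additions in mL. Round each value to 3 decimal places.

L-arabinose 19.333 mL; potassium nitrate 3.091 g; streptomycin 0.549 mL; glucose 18.552 mL

Working volume: 0.439 L.
L-arabinose: C1V1 = C2V2 → 0.229% ÷ 5.2% × 439 mL = 19.333 mL
potassium nitrate: 7.04 g/L × 0.439 L = 3.091 g
streptomycin: C1V1 = C2V2 → 125 µg/mL × 439 mL ÷ 100000 µg/mL = 0.549 mL
glucose: C1V1 = C2V2 → 1.01% ÷ 23.9% × 439 mL = 18.552 mL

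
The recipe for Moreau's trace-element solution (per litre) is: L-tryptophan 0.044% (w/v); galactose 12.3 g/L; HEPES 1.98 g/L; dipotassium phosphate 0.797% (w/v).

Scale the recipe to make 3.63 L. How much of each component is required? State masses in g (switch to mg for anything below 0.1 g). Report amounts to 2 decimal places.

L-tryptophan 1.60 g; galactose 44.65 g; HEPES 7.19 g; dipotassium phosphate 28.93 g

Scale factor relative to 1 L: 3.63.
L-tryptophan: 0.044 g per 100 mL × 3630 mL ÷ 100 = 1.60 g
galactose: 12.3 g/L × 3.63 L = 44.65 g
HEPES: 1.98 g/L × 3.63 L = 7.19 g
dipotassium phosphate: 0.797 g per 100 mL × 3630 mL ÷ 100 = 28.93 g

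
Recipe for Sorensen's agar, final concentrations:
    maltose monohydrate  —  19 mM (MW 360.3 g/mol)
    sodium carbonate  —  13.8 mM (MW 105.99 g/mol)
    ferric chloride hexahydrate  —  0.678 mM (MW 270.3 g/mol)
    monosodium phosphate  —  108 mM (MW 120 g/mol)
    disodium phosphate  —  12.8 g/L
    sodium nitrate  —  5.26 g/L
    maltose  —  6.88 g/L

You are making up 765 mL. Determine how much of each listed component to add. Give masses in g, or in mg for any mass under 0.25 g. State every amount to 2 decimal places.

maltose monohydrate 5.24 g; sodium carbonate 1.12 g; ferric chloride hexahydrate 140.20 mg; monosodium phosphate 9.91 g; disodium phosphate 9.79 g; sodium nitrate 4.02 g; maltose 5.26 g

Working volume: 765 mL = 0.765 L.
maltose monohydrate: 19 mmol/L × 360.3 g/mol × 0.765 L ÷ 1000 = 5.24 g
sodium carbonate: 13.8 mmol/L × 105.99 g/mol × 0.765 L ÷ 1000 = 1.12 g
ferric chloride hexahydrate: 0.678 mmol/L × 270.3 mg/mmol × 0.765 L = 140.20 mg
monosodium phosphate: 108 mmol/L × 120 g/mol × 0.765 L ÷ 1000 = 9.91 g
disodium phosphate: 12.8 g/L × 0.765 L = 9.79 g
sodium nitrate: 5.26 g/L × 0.765 L = 4.02 g
maltose: 6.88 g/L × 0.765 L = 5.26 g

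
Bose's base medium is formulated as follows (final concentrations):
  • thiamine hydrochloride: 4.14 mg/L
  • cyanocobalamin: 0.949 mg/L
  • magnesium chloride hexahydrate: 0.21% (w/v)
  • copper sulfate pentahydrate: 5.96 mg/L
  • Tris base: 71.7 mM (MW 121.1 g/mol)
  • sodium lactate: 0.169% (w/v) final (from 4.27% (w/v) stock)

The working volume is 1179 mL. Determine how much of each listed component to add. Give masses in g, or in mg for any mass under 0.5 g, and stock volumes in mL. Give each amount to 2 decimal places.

thiamine hydrochloride 4.88 mg; cyanocobalamin 1.12 mg; magnesium chloride hexahydrate 2.48 g; copper sulfate pentahydrate 7.03 mg; Tris base 10.24 g; sodium lactate 46.66 mL

Scale factor relative to 1 L: 1.179.
thiamine hydrochloride: 4.14 mg/L × 1.179 L = 4.88 mg
cyanocobalamin: 0.949 mg/L × 1.179 L = 1.12 mg
magnesium chloride hexahydrate: 0.21 g per 100 mL × 1179 mL ÷ 100 = 2.48 g
copper sulfate pentahydrate: 5.96 mg/L × 1.179 L = 7.03 mg
Tris base: 71.7 mmol/L × 121.1 g/mol × 1.179 L ÷ 1000 = 10.24 g
sodium lactate: dilute stock: 0.169% ÷ 4.27% × 1179 mL = 46.66 mL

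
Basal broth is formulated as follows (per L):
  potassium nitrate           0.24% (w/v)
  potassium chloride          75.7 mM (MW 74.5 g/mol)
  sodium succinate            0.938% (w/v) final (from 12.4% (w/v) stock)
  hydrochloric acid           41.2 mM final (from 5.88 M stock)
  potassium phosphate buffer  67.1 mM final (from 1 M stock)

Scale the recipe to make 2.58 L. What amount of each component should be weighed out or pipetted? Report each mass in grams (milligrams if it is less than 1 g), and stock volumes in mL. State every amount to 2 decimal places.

potassium nitrate 6.19 g; potassium chloride 14.55 g; sodium succinate 195.16 mL; hydrochloric acid 18.08 mL; potassium phosphate buffer 173.12 mL

Working volume: 2.58 L.
potassium nitrate: 0.24% w/v = 2.4 g/L → 2.4 × 2.58 L = 6.19 g
potassium chloride: 75.7 mmol/L × 74.5 g/mol × 2.58 L ÷ 1000 = 14.55 g
sodium succinate: dilute stock: 0.938% ÷ 12.4% × 2580 mL = 195.16 mL
hydrochloric acid: dilute stock: 41.2 mM × 2580 mL ÷ 5880 mM = 18.08 mL
potassium phosphate buffer: C1V1 = C2V2 → 67.1 mM × 2580 mL ÷ 1000 mM = 173.12 mL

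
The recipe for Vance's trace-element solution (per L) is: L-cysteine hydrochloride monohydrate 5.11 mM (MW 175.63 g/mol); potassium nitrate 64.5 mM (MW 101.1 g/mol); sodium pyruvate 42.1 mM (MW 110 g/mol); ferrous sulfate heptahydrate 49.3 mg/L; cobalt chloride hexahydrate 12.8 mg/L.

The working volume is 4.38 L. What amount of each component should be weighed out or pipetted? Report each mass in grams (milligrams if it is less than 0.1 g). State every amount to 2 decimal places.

Working volume: 4.38 L.
L-cysteine hydrochloride monohydrate: 5.11 mmol/L × 175.63 g/mol × 4.38 L ÷ 1000 = 3.93 g
potassium nitrate: 64.5 mmol/L × 101.1 g/mol × 4.38 L ÷ 1000 = 28.56 g
sodium pyruvate: 42.1 mmol/L × 110 g/mol × 4.38 L ÷ 1000 = 20.28 g
ferrous sulfate heptahydrate: 49.3 mg/L × 4.38 L = 215.934 mg = 0.22 g
cobalt chloride hexahydrate: 12.8 mg/L × 4.38 L = 56.06 mg

L-cysteine hydrochloride monohydrate 3.93 g; potassium nitrate 28.56 g; sodium pyruvate 20.28 g; ferrous sulfate heptahydrate 0.22 g; cobalt chloride hexahydrate 56.06 mg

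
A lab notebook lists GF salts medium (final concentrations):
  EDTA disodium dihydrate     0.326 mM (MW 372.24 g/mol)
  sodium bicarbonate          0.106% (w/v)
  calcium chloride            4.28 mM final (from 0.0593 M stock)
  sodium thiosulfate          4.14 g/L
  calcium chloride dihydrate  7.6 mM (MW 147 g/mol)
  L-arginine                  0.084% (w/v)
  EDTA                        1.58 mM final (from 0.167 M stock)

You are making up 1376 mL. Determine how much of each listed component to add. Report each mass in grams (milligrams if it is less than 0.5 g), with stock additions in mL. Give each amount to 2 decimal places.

EDTA disodium dihydrate 166.98 mg; sodium bicarbonate 1.46 g; calcium chloride 99.31 mL; sodium thiosulfate 5.70 g; calcium chloride dihydrate 1.54 g; L-arginine 1.16 g; EDTA 13.02 mL

Target volume = 1376 mL = 1.376 L.
EDTA disodium dihydrate: 0.326 mmol/L × 372.24 mg/mmol × 1.376 L = 166.98 mg
sodium bicarbonate: 0.106% w/v = 1.06 g/L → 1.06 × 1.376 L = 1.46 g
calcium chloride: dilute stock: 4.28 mM × 1376 mL ÷ 59.3 mM = 99.31 mL
sodium thiosulfate: 4.14 g/L × 1.376 L = 5.70 g
calcium chloride dihydrate: 7.6 mmol/L × 147 g/mol × 1.376 L ÷ 1000 = 1.54 g
L-arginine: 0.084 g per 100 mL × 1376 mL ÷ 100 = 1.16 g
EDTA: dilute stock: 1.58 mM × 1376 mL ÷ 167 mM = 13.02 mL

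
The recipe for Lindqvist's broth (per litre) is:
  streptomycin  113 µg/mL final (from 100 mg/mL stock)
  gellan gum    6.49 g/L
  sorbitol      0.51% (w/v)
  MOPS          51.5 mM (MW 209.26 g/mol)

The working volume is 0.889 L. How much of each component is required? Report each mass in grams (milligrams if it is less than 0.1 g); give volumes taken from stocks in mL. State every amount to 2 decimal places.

streptomycin 1.00 mL; gellan gum 5.77 g; sorbitol 4.53 g; MOPS 9.58 g

Scale factor relative to 1 L: 0.889.
streptomycin: C1V1 = C2V2 → 113 µg/mL × 889 mL ÷ 100000 µg/mL = 1.00 mL
gellan gum: 6.49 g/L × 0.889 L = 5.77 g
sorbitol: 0.51 g per 100 mL × 889 mL ÷ 100 = 4.53 g
MOPS: 51.5 mmol/L × 209.26 g/mol × 0.889 L ÷ 1000 = 9.58 g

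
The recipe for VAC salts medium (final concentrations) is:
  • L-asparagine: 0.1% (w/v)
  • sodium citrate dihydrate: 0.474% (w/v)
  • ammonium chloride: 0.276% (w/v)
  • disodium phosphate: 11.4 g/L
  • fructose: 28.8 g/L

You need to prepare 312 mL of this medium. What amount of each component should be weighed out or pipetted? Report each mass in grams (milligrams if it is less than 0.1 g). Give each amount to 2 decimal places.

Scale factor relative to 1 L: 0.312.
L-asparagine: 0.1 g per 100 mL × 312 mL ÷ 100 = 0.31 g
sodium citrate dihydrate: 0.474 g per 100 mL × 312 mL ÷ 100 = 1.48 g
ammonium chloride: 0.276 g per 100 mL × 312 mL ÷ 100 = 0.86 g
disodium phosphate: 11.4 g/L × 0.312 L = 3.56 g
fructose: 28.8 g/L × 0.312 L = 8.99 g

L-asparagine 0.31 g; sodium citrate dihydrate 1.48 g; ammonium chloride 0.86 g; disodium phosphate 3.56 g; fructose 8.99 g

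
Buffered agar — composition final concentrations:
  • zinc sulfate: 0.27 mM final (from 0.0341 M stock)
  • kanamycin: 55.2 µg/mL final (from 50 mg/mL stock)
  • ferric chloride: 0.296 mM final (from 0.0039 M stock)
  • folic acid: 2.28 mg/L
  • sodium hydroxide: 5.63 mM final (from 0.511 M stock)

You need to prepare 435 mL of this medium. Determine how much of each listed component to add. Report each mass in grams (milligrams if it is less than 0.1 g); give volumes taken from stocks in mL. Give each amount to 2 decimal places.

Target volume = 435 mL = 0.435 L.
zinc sulfate: V = C2·V2/C1 = 0.27 mM × 435 mL ÷ 34.1 mM = 3.44 mL
kanamycin: C1V1 = C2V2 → 55.2 µg/mL × 435 mL ÷ 50000 µg/mL = 0.48 mL
ferric chloride: V = C2·V2/C1 = 0.296 mM × 435 mL ÷ 3.9 mM = 33.02 mL
folic acid: 2.28 mg/L × 0.435 L = 0.99 mg
sodium hydroxide: dilute stock: 5.63 mM × 435 mL ÷ 511 mM = 4.79 mL

zinc sulfate 3.44 mL; kanamycin 0.48 mL; ferric chloride 33.02 mL; folic acid 0.99 mg; sodium hydroxide 4.79 mL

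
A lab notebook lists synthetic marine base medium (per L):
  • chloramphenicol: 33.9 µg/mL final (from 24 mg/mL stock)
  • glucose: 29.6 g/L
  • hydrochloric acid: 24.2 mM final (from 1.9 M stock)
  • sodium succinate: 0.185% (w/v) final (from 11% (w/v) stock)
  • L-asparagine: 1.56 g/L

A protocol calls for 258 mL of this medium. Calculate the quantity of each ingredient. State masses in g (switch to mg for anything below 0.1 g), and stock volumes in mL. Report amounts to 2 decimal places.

chloramphenicol 0.36 mL; glucose 7.64 g; hydrochloric acid 3.29 mL; sodium succinate 4.34 mL; L-asparagine 0.40 g

Scale factor relative to 1 L: 0.258.
chloramphenicol: V = C2·V2/C1 = 33.9 µg/mL × 258 mL ÷ 24000 µg/mL = 0.36 mL
glucose: 29.6 g/L × 0.258 L = 7.64 g
hydrochloric acid: C1V1 = C2V2 → 24.2 mM × 258 mL ÷ 1900 mM = 3.29 mL
sodium succinate: V = C2·V2/C1 = 0.185% ÷ 11% × 258 mL = 4.34 mL
L-asparagine: 1.56 g/L × 0.258 L = 0.40 g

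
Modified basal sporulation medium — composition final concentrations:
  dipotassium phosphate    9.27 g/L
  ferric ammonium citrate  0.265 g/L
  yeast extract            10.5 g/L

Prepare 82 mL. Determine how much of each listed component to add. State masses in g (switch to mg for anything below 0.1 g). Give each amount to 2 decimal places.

Target volume = 82 mL = 0.082 L.
dipotassium phosphate: 9.27 g/L × 0.082 L = 0.76 g
ferric ammonium citrate: 0.265 g/L × 0.082 L = 0.02173 g = 21.73 mg
yeast extract: 10.5 g/L × 0.082 L = 0.86 g

dipotassium phosphate 0.76 g; ferric ammonium citrate 21.73 mg; yeast extract 0.86 g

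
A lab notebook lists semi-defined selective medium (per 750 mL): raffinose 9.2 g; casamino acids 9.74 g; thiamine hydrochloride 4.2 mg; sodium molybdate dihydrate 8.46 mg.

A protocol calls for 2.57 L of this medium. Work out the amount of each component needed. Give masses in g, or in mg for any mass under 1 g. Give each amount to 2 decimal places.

raffinose 31.53 g; casamino acids 33.38 g; thiamine hydrochloride 14.39 mg; sodium molybdate dihydrate 28.99 mg

Ratio of target to recipe volume: 2570 / 750 = 3.42667.
raffinose: 9.2 g × (2570 mL / 750 mL) = 31.53 g
casamino acids: 9.74 g × (2570 mL / 750 mL) = 33.38 g
thiamine hydrochloride: 4.2 mg × (2570 mL / 750 mL) = 14.39 mg
sodium molybdate dihydrate: 8.46 mg × (2570 mL / 750 mL) = 28.99 mg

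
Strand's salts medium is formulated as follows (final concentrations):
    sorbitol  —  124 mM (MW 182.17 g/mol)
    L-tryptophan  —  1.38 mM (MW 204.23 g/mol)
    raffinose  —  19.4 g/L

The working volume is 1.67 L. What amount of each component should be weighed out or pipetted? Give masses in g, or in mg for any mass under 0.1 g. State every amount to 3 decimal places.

Scale factor relative to 1 L: 1.67.
sorbitol: 124 mmol/L × 182.17 g/mol × 1.67 L ÷ 1000 = 37.724 g
L-tryptophan: 1.38 mmol/L × 204.23 g/mol × 1.67 L ÷ 1000 = 0.471 g
raffinose: 19.4 g/L × 1.67 L = 32.398 g

sorbitol 37.724 g; L-tryptophan 0.471 g; raffinose 32.398 g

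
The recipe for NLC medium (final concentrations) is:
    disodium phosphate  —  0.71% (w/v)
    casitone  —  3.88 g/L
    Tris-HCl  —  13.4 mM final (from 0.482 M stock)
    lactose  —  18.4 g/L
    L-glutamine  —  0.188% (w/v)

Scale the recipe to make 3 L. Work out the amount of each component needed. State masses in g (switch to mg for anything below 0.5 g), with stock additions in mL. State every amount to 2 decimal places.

Scale factor relative to 1 L: 3.
disodium phosphate: 0.71% w/v = 7.1 g/L → 7.1 × 3 L = 21.30 g
casitone: 3.88 g/L × 3 L = 11.64 g
Tris-HCl: dilute stock: 13.4 mM × 3000 mL ÷ 482 mM = 83.40 mL
lactose: 18.4 g/L × 3 L = 55.20 g
L-glutamine: 0.188 g per 100 mL × 3000 mL ÷ 100 = 5.64 g

disodium phosphate 21.30 g; casitone 11.64 g; Tris-HCl 83.40 mL; lactose 55.20 g; L-glutamine 5.64 g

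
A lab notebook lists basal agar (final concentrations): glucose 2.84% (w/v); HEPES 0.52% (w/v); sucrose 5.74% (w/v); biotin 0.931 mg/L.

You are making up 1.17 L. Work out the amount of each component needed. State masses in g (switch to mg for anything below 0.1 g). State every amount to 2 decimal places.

Scale factor relative to 1 L: 1.17.
glucose: 2.84 g per 100 mL × 1170 mL ÷ 100 = 33.23 g
HEPES: 0.52% w/v = 5.2 g/L → 5.2 × 1.17 L = 6.08 g
sucrose: 5.74 g per 100 mL × 1170 mL ÷ 100 = 67.16 g
biotin: 0.931 mg/L × 1.17 L = 1.09 mg

glucose 33.23 g; HEPES 6.08 g; sucrose 67.16 g; biotin 1.09 mg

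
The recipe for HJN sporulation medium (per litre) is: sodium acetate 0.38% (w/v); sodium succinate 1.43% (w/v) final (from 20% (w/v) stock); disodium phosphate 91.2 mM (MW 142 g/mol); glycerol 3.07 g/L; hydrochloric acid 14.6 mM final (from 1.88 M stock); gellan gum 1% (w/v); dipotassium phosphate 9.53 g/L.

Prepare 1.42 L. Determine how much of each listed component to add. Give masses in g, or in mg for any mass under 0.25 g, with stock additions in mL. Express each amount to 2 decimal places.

Scale factor relative to 1 L: 1.42.
sodium acetate: 0.38% w/v = 3.8 g/L → 3.8 × 1.42 L = 5.40 g
sodium succinate: dilute stock: 1.43% ÷ 20% × 1420 mL = 101.53 mL
disodium phosphate: 91.2 mmol/L × 142 g/mol × 1.42 L ÷ 1000 = 18.39 g
glycerol: 3.07 g/L × 1.42 L = 4.36 g
hydrochloric acid: dilute stock: 14.6 mM × 1420 mL ÷ 1880 mM = 11.03 mL
gellan gum: 1% w/v = 10 g/L → 10 × 1.42 L = 14.20 g
dipotassium phosphate: 9.53 g/L × 1.42 L = 13.53 g

sodium acetate 5.40 g; sodium succinate 101.53 mL; disodium phosphate 18.39 g; glycerol 4.36 g; hydrochloric acid 11.03 mL; gellan gum 14.20 g; dipotassium phosphate 13.53 g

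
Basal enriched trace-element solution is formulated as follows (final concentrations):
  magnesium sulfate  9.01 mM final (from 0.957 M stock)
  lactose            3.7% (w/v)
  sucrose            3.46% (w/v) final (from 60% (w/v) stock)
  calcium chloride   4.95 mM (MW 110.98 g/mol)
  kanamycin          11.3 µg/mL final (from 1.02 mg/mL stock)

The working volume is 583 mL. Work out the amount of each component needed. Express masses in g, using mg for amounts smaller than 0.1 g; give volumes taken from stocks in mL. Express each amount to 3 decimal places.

magnesium sulfate 5.489 mL; lactose 21.571 g; sucrose 33.620 mL; calcium chloride 0.320 g; kanamycin 6.459 mL

Working volume: 583 mL = 0.583 L.
magnesium sulfate: V = C2·V2/C1 = 9.01 mM × 583 mL ÷ 957 mM = 5.489 mL
lactose: 3.7 g per 100 mL × 583 mL ÷ 100 = 21.571 g
sucrose: V = C2·V2/C1 = 3.46% ÷ 60% × 583 mL = 33.620 mL
calcium chloride: 4.95 mmol/L × 110.98 g/mol × 0.583 L ÷ 1000 = 0.320 g
kanamycin: dilute stock: 11.3 µg/mL × 583 mL ÷ 1020 µg/mL = 6.459 mL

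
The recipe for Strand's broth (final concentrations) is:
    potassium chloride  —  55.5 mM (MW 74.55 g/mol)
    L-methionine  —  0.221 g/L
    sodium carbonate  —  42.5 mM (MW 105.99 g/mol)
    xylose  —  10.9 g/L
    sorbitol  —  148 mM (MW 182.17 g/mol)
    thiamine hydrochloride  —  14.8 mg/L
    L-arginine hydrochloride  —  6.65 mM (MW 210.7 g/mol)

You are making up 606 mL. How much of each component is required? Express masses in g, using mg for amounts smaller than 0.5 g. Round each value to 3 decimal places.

potassium chloride 2.507 g; L-methionine 133.926 mg; sodium carbonate 2.730 g; xylose 6.605 g; sorbitol 16.338 g; thiamine hydrochloride 8.969 mg; L-arginine hydrochloride 0.849 g

Scale factor relative to 1 L: 0.606.
potassium chloride: 55.5 mmol/L × 74.55 g/mol × 0.606 L ÷ 1000 = 2.507 g
L-methionine: 0.221 g/L × 0.606 L = 0.133926 g = 133.926 mg
sodium carbonate: 42.5 mmol/L × 105.99 g/mol × 0.606 L ÷ 1000 = 2.730 g
xylose: 10.9 g/L × 0.606 L = 6.605 g
sorbitol: 148 mmol/L × 182.17 g/mol × 0.606 L ÷ 1000 = 16.338 g
thiamine hydrochloride: 14.8 mg/L × 0.606 L = 8.969 mg
L-arginine hydrochloride: 6.65 mmol/L × 210.7 g/mol × 0.606 L ÷ 1000 = 0.849 g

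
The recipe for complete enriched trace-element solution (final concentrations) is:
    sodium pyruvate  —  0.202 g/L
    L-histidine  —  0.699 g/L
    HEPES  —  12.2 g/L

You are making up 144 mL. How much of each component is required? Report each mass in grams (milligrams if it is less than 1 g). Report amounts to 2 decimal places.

Scale factor relative to 1 L: 0.144.
sodium pyruvate: 0.202 g/L × 0.144 L = 0.029088 g = 29.09 mg
L-histidine: 0.699 g/L × 0.144 L = 0.100656 g = 100.66 mg
HEPES: 12.2 g/L × 0.144 L = 1.76 g

sodium pyruvate 29.09 mg; L-histidine 100.66 mg; HEPES 1.76 g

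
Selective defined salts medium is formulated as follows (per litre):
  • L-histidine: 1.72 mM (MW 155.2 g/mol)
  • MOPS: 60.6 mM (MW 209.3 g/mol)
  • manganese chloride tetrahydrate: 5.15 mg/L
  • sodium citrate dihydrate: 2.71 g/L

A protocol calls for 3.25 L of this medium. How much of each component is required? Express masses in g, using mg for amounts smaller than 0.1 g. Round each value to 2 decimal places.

L-histidine 0.87 g; MOPS 41.22 g; manganese chloride tetrahydrate 16.74 mg; sodium citrate dihydrate 8.81 g

Scale factor relative to 1 L: 3.25.
L-histidine: 1.72 mmol/L × 155.2 g/mol × 3.25 L ÷ 1000 = 0.87 g
MOPS: 60.6 mmol/L × 209.3 g/mol × 3.25 L ÷ 1000 = 41.22 g
manganese chloride tetrahydrate: 5.15 mg/L × 3.25 L = 16.74 mg
sodium citrate dihydrate: 2.71 g/L × 3.25 L = 8.81 g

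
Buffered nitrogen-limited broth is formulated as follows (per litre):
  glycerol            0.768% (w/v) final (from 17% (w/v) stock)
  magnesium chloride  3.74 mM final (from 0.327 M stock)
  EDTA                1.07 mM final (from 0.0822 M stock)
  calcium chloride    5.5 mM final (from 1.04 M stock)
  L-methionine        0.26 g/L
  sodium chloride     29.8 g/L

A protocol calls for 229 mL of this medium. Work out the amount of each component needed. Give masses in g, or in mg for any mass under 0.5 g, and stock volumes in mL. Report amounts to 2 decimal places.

glycerol 10.35 mL; magnesium chloride 2.62 mL; EDTA 2.98 mL; calcium chloride 1.21 mL; L-methionine 59.54 mg; sodium chloride 6.82 g

Working volume: 229 mL = 0.229 L.
glycerol: C1V1 = C2V2 → 0.768% ÷ 17% × 229 mL = 10.35 mL
magnesium chloride: C1V1 = C2V2 → 3.74 mM × 229 mL ÷ 327 mM = 2.62 mL
EDTA: dilute stock: 1.07 mM × 229 mL ÷ 82.2 mM = 2.98 mL
calcium chloride: dilute stock: 5.5 mM × 229 mL ÷ 1040 mM = 1.21 mL
L-methionine: 0.26 g/L × 0.229 L = 0.05954 g = 59.54 mg
sodium chloride: 29.8 g/L × 0.229 L = 6.82 g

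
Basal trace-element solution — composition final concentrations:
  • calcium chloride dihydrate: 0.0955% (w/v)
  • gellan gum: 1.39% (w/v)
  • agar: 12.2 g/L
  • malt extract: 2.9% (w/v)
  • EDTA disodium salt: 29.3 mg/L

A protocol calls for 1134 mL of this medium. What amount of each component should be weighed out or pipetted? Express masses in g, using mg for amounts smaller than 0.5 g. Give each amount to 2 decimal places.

calcium chloride dihydrate 1.08 g; gellan gum 15.76 g; agar 13.83 g; malt extract 32.89 g; EDTA disodium salt 33.23 mg

Scale factor relative to 1 L: 1.134.
calcium chloride dihydrate: 0.0955% w/v = 0.955 g/L → 0.955 × 1.134 L = 1.08 g
gellan gum: 1.39% w/v = 13.9 g/L → 13.9 × 1.134 L = 15.76 g
agar: 12.2 g/L × 1.134 L = 13.83 g
malt extract: 2.9% w/v = 29 g/L → 29 × 1.134 L = 32.89 g
EDTA disodium salt: 29.3 mg/L × 1.134 L = 33.23 mg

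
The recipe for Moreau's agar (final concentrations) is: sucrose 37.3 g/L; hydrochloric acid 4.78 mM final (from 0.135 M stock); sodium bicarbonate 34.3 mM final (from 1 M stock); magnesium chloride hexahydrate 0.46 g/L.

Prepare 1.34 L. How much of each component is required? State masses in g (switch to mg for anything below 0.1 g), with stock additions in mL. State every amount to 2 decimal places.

Working volume: 1.34 L.
sucrose: 37.3 g/L × 1.34 L = 49.98 g
hydrochloric acid: dilute stock: 4.78 mM × 1340 mL ÷ 135 mM = 47.45 mL
sodium bicarbonate: V = C2·V2/C1 = 34.3 mM × 1340 mL ÷ 1000 mM = 45.96 mL
magnesium chloride hexahydrate: 0.46 g/L × 1.34 L = 0.62 g

sucrose 49.98 g; hydrochloric acid 47.45 mL; sodium bicarbonate 45.96 mL; magnesium chloride hexahydrate 0.62 g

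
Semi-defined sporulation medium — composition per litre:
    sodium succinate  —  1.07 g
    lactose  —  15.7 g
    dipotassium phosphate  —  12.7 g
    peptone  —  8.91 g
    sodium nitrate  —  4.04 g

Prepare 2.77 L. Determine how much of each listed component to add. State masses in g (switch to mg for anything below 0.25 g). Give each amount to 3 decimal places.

Ratio of target to recipe volume: 2770 / 1000 = 2.77.
sodium succinate: 1.07 g × (2770 mL / 1000 mL) = 2.964 g
lactose: 15.7 g × (2770 mL / 1000 mL) = 43.489 g
dipotassium phosphate: 12.7 g × (2770 mL / 1000 mL) = 35.179 g
peptone: 8.91 g × (2770 mL / 1000 mL) = 24.681 g
sodium nitrate: 4.04 g × (2770 mL / 1000 mL) = 11.191 g

sodium succinate 2.964 g; lactose 43.489 g; dipotassium phosphate 35.179 g; peptone 24.681 g; sodium nitrate 11.191 g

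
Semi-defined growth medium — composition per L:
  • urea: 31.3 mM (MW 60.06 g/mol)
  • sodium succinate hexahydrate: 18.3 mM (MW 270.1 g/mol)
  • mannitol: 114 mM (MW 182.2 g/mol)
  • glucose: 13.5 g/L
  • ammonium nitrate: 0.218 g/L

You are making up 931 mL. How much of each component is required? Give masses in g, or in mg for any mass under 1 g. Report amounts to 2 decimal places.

Working volume: 931 mL = 0.931 L.
urea: 31.3 mmol/L × 60.06 g/mol × 0.931 L ÷ 1000 = 1.75 g
sodium succinate hexahydrate: 18.3 mmol/L × 270.1 g/mol × 0.931 L ÷ 1000 = 4.60 g
mannitol: 114 mmol/L × 182.2 g/mol × 0.931 L ÷ 1000 = 19.34 g
glucose: 13.5 g/L × 0.931 L = 12.57 g
ammonium nitrate: 0.218 g/L × 0.931 L = 0.202958 g = 202.96 mg

urea 1.75 g; sodium succinate hexahydrate 4.60 g; mannitol 19.34 g; glucose 12.57 g; ammonium nitrate 202.96 mg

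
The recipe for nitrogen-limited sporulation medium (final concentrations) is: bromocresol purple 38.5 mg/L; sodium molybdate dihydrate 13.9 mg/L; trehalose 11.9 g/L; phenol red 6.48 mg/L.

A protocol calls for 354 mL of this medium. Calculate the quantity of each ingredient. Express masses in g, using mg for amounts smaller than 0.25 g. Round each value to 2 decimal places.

bromocresol purple 13.63 mg; sodium molybdate dihydrate 4.92 mg; trehalose 4.21 g; phenol red 2.29 mg

Working volume: 354 mL = 0.354 L.
bromocresol purple: 38.5 mg/L × 0.354 L = 13.63 mg
sodium molybdate dihydrate: 13.9 mg/L × 0.354 L = 4.92 mg
trehalose: 11.9 g/L × 0.354 L = 4.21 g
phenol red: 6.48 mg/L × 0.354 L = 2.29 mg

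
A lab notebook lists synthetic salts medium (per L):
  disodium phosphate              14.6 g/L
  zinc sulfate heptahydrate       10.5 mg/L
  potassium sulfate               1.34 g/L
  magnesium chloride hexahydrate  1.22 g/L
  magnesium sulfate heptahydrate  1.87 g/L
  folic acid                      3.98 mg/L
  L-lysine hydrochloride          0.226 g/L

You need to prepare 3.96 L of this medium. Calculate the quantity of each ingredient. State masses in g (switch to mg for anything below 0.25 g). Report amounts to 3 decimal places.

disodium phosphate 57.816 g; zinc sulfate heptahydrate 41.580 mg; potassium sulfate 5.306 g; magnesium chloride hexahydrate 4.831 g; magnesium sulfate heptahydrate 7.405 g; folic acid 15.761 mg; L-lysine hydrochloride 0.895 g

Working volume: 3.96 L.
disodium phosphate: 14.6 g/L × 3.96 L = 57.816 g
zinc sulfate heptahydrate: 10.5 mg/L × 3.96 L = 41.580 mg
potassium sulfate: 1.34 g/L × 3.96 L = 5.306 g
magnesium chloride hexahydrate: 1.22 g/L × 3.96 L = 4.831 g
magnesium sulfate heptahydrate: 1.87 g/L × 3.96 L = 7.405 g
folic acid: 3.98 mg/L × 3.96 L = 15.761 mg
L-lysine hydrochloride: 0.226 g/L × 3.96 L = 0.895 g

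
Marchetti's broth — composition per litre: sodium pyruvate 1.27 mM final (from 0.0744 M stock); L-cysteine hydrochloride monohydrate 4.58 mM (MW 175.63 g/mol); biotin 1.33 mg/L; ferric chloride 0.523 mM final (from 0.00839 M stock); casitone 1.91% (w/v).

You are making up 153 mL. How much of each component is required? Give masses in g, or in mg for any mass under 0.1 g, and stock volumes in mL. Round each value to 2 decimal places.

sodium pyruvate 2.61 mL; L-cysteine hydrochloride monohydrate 0.12 g; biotin 0.20 mg; ferric chloride 9.54 mL; casitone 2.92 g

Working volume: 153 mL = 0.153 L.
sodium pyruvate: V = C2·V2/C1 = 1.27 mM × 153 mL ÷ 74.4 mM = 2.61 mL
L-cysteine hydrochloride monohydrate: 4.58 mmol/L × 175.63 g/mol × 0.153 L ÷ 1000 = 0.12 g
biotin: 1.33 mg/L × 0.153 L = 0.20 mg
ferric chloride: V = C2·V2/C1 = 0.523 mM × 153 mL ÷ 8.39 mM = 9.54 mL
casitone: 1.91 g per 100 mL × 153 mL ÷ 100 = 2.92 g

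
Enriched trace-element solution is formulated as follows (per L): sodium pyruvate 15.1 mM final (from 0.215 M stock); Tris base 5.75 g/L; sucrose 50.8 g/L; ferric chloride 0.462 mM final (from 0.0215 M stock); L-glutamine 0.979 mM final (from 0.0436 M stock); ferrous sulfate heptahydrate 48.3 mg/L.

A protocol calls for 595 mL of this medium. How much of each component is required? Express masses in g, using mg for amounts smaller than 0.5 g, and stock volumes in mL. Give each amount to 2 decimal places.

sodium pyruvate 41.79 mL; Tris base 3.42 g; sucrose 30.23 g; ferric chloride 12.79 mL; L-glutamine 13.36 mL; ferrous sulfate heptahydrate 28.74 mg

Working volume: 595 mL = 0.595 L.
sodium pyruvate: C1V1 = C2V2 → 15.1 mM × 595 mL ÷ 215 mM = 41.79 mL
Tris base: 5.75 g/L × 0.595 L = 3.42 g
sucrose: 50.8 g/L × 0.595 L = 30.23 g
ferric chloride: V = C2·V2/C1 = 0.462 mM × 595 mL ÷ 21.5 mM = 12.79 mL
L-glutamine: V = C2·V2/C1 = 0.979 mM × 595 mL ÷ 43.6 mM = 13.36 mL
ferrous sulfate heptahydrate: 48.3 mg/L × 0.595 L = 28.74 mg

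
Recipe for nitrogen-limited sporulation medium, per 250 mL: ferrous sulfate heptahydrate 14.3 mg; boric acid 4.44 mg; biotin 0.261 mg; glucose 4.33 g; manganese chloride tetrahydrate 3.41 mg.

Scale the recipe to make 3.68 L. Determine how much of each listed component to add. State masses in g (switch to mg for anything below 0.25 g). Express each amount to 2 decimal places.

Scale factor = 3680 mL / 250 mL = 14.72.
ferrous sulfate heptahydrate: 14.3 mg × (3680 mL / 250 mL) = 210.50 mg
boric acid: 4.44 mg × (3680 mL / 250 mL) = 65.36 mg
biotin: 0.261 mg × (3680 mL / 250 mL) = 3.84 mg
glucose: 4.33 g × (3680 mL / 250 mL) = 63.74 g
manganese chloride tetrahydrate: 3.41 mg × (3680 mL / 250 mL) = 50.20 mg

ferrous sulfate heptahydrate 210.50 mg; boric acid 65.36 mg; biotin 3.84 mg; glucose 63.74 g; manganese chloride tetrahydrate 50.20 mg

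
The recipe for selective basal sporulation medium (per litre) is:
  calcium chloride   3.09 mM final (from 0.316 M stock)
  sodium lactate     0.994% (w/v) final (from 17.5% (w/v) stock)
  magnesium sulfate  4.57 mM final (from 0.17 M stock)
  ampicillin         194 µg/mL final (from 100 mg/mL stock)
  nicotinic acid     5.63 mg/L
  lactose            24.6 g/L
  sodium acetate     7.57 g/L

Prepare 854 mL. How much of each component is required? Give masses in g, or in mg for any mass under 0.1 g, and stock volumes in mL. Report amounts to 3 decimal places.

Target volume = 854 mL = 0.854 L.
calcium chloride: C1V1 = C2V2 → 3.09 mM × 854 mL ÷ 316 mM = 8.351 mL
sodium lactate: V = C2·V2/C1 = 0.994% ÷ 17.5% × 854 mL = 48.507 mL
magnesium sulfate: C1V1 = C2V2 → 4.57 mM × 854 mL ÷ 170 mM = 22.958 mL
ampicillin: dilute stock: 194 µg/mL × 854 mL ÷ 100000 µg/mL = 1.657 mL
nicotinic acid: 5.63 mg/L × 0.854 L = 4.808 mg
lactose: 24.6 g/L × 0.854 L = 21.008 g
sodium acetate: 7.57 g/L × 0.854 L = 6.465 g

calcium chloride 8.351 mL; sodium lactate 48.507 mL; magnesium sulfate 22.958 mL; ampicillin 1.657 mL; nicotinic acid 4.808 mg; lactose 21.008 g; sodium acetate 6.465 g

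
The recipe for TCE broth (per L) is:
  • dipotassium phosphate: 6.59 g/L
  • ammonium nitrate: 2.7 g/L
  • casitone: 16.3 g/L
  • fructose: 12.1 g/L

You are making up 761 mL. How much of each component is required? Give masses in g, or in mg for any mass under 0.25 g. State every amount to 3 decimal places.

Working volume: 761 mL = 0.761 L.
dipotassium phosphate: 6.59 g/L × 0.761 L = 5.015 g
ammonium nitrate: 2.7 g/L × 0.761 L = 2.055 g
casitone: 16.3 g/L × 0.761 L = 12.404 g
fructose: 12.1 g/L × 0.761 L = 9.208 g

dipotassium phosphate 5.015 g; ammonium nitrate 2.055 g; casitone 12.404 g; fructose 9.208 g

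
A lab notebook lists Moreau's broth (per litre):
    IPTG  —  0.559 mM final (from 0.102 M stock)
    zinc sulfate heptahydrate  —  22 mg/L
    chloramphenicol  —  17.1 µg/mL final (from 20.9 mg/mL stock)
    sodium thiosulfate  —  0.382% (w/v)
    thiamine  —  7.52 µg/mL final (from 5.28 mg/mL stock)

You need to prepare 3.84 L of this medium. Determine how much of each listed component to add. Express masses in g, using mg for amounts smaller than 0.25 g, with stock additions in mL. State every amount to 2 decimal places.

IPTG 21.04 mL; zinc sulfate heptahydrate 84.48 mg; chloramphenicol 3.14 mL; sodium thiosulfate 14.67 g; thiamine 5.47 mL

Working volume: 3.84 L.
IPTG: C1V1 = C2V2 → 0.559 mM × 3840 mL ÷ 102 mM = 21.04 mL
zinc sulfate heptahydrate: 22 mg/L × 3.84 L = 84.48 mg
chloramphenicol: C1V1 = C2V2 → 17.1 µg/mL × 3840 mL ÷ 20900 µg/mL = 3.14 mL
sodium thiosulfate: 0.382% w/v = 3.82 g/L → 3.82 × 3.84 L = 14.67 g
thiamine: V = C2·V2/C1 = 7.52 µg/mL × 3840 mL ÷ 5280 µg/mL = 5.47 mL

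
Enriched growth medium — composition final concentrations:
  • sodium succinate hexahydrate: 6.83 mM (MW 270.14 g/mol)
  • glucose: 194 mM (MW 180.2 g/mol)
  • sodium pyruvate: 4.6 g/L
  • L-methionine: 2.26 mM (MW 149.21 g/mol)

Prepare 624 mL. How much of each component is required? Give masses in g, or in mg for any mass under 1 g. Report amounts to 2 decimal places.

Target volume = 624 mL = 0.624 L.
sodium succinate hexahydrate: 6.83 mmol/L × 270.14 g/mol × 0.624 L ÷ 1000 = 1.15 g
glucose: 194 mmol/L × 180.2 g/mol × 0.624 L ÷ 1000 = 21.81 g
sodium pyruvate: 4.6 g/L × 0.624 L = 2.87 g
L-methionine: 2.26 mmol/L × 149.21 mg/mmol × 0.624 L = 210.42 mg

sodium succinate hexahydrate 1.15 g; glucose 21.81 g; sodium pyruvate 2.87 g; L-methionine 210.42 mg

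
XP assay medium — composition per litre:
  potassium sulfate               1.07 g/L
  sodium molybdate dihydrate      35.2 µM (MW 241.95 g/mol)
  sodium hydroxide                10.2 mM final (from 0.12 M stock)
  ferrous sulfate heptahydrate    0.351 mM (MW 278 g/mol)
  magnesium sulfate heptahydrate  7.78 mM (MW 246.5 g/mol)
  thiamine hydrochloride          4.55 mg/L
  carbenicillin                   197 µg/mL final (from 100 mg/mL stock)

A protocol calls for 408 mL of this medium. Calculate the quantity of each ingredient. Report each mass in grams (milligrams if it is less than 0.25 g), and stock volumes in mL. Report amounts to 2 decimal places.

potassium sulfate 0.44 g; sodium molybdate dihydrate 3.47 mg; sodium hydroxide 34.68 mL; ferrous sulfate heptahydrate 39.81 mg; magnesium sulfate heptahydrate 0.78 g; thiamine hydrochloride 1.86 mg; carbenicillin 0.80 mL

Scale factor relative to 1 L: 0.408.
potassium sulfate: 1.07 g/L × 0.408 L = 0.44 g
sodium molybdate dihydrate: 35.2 µmol/L × 241.95 g/mol × 0.408 L ÷ 1000 = 3.47 mg
sodium hydroxide: C1V1 = C2V2 → 10.2 mM × 408 mL ÷ 120 mM = 34.68 mL
ferrous sulfate heptahydrate: 0.351 mmol/L × 278 mg/mmol × 0.408 L = 39.81 mg
magnesium sulfate heptahydrate: 7.78 mmol/L × 246.5 g/mol × 0.408 L ÷ 1000 = 0.78 g
thiamine hydrochloride: 4.55 mg/L × 0.408 L = 1.86 mg
carbenicillin: dilute stock: 197 µg/mL × 408 mL ÷ 100000 µg/mL = 0.80 mL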